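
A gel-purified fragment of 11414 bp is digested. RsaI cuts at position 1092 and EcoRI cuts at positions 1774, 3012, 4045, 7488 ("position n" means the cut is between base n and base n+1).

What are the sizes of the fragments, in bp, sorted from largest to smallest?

3926, 3443, 1238, 1092, 1033, 682 bp

Combined cut positions (sorted): 1092, 1774, 3012, 4045, 7488.
Linear molecule, 5 cuts → 6 fragments:
  1092 − 0 = 1092 bp
  1774 − 1092 = 682 bp
  3012 − 1774 = 1238 bp
  4045 − 3012 = 1033 bp
  7488 − 4045 = 3443 bp
  11414 − 7488 = 3926 bp
Sorted largest to smallest: 3926, 3443, 1238, 1092, 1033, 682 bp.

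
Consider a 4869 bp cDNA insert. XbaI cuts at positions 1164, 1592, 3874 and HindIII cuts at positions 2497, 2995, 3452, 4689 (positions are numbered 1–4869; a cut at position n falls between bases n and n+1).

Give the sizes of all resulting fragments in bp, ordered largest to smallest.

1164, 905, 815, 498, 457, 428, 422, 180 bp

Combined cut positions (sorted): 1164, 1592, 2497, 2995, 3452, 3874, 4689.
Linear molecule, 7 cuts → 8 fragments:
  1164 − 0 = 1164 bp
  1592 − 1164 = 428 bp
  2497 − 1592 = 905 bp
  2995 − 2497 = 498 bp
  3452 − 2995 = 457 bp
  3874 − 3452 = 422 bp
  4689 − 3874 = 815 bp
  4869 − 4689 = 180 bp
Sorted largest to smallest: 1164, 905, 815, 498, 457, 428, 422, 180 bp.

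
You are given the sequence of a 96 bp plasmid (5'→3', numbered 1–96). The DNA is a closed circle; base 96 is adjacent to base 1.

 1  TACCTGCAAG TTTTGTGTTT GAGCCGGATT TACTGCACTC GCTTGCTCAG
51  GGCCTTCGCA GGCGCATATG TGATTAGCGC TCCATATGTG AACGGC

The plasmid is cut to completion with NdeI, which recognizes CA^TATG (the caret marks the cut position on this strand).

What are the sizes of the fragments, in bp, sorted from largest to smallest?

78, 18 bp

NdeI sites (CATATG) start at positions 65, 83.
NdeI cuts after base 2 of each site, so after positions 66, 84.
Circular molecule, 2 cuts → 2 fragments:
  67–84 → 18 bp
  85–96 then 1–66 → 12 + 66 = 78 bp
Sorted largest to smallest: 78, 18 bp.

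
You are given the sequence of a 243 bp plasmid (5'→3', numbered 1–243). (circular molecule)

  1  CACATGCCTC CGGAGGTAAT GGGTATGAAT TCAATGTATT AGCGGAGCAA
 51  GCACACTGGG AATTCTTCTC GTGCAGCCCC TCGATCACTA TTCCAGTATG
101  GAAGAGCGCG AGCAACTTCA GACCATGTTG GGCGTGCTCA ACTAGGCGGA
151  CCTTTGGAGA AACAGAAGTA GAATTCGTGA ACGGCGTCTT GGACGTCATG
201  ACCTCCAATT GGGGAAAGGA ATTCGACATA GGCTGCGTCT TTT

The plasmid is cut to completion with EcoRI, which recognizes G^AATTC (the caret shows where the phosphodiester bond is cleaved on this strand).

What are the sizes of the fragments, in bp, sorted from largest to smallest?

EcoRI sites (GAATTC) start at positions 27, 60, 171, 219.
EcoRI cuts after the first base of each site, so after positions 27, 60, 171, 219.
Circular molecule, 4 cuts → 4 fragments:
  28–60 → 33 bp
  61–171 → 111 bp
  172–219 → 48 bp
  220–243 then 1–27 → 24 + 27 = 51 bp
Sorted largest to smallest: 111, 51, 48, 33 bp.

111, 51, 48, 33 bp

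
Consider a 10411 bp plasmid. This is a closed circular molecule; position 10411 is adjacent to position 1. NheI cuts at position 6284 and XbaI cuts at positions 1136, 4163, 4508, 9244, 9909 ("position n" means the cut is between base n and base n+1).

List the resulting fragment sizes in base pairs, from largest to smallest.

Combined cut positions (sorted): 1136, 4163, 4508, 6284, 9244, 9909.
Circular molecule, 6 cuts → 6 fragments:
  4163 − 1136 = 3027 bp
  4508 − 4163 = 345 bp
  6284 − 4508 = 1776 bp
  9244 − 6284 = 2960 bp
  9909 − 9244 = 665 bp
  wrap: 10411 − 9909 + 1136 = 1638 bp
Sorted largest to smallest: 3027, 2960, 1776, 1638, 665, 345 bp.

3027, 2960, 1776, 1638, 665, 345 bp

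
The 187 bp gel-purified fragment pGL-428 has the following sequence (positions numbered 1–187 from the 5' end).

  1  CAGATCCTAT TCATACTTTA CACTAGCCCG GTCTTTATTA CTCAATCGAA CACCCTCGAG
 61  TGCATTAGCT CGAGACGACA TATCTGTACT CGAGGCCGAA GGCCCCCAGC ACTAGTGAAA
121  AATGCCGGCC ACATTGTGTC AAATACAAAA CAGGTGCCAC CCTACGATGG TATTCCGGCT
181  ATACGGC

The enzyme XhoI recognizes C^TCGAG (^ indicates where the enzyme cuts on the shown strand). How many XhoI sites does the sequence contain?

3

CTCGAG occurs starting at positions 55, 69, 89.
XhoI cuts at 3 sites.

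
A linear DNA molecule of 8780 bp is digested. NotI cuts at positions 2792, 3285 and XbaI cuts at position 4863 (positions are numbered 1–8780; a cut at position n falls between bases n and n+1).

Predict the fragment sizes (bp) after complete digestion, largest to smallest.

Combined cut positions (sorted): 2792, 3285, 4863.
Linear molecule, 3 cuts → 4 fragments:
  2792 − 0 = 2792 bp
  3285 − 2792 = 493 bp
  4863 − 3285 = 1578 bp
  8780 − 4863 = 3917 bp
Sorted largest to smallest: 3917, 2792, 1578, 493 bp.

3917, 2792, 1578, 493 bp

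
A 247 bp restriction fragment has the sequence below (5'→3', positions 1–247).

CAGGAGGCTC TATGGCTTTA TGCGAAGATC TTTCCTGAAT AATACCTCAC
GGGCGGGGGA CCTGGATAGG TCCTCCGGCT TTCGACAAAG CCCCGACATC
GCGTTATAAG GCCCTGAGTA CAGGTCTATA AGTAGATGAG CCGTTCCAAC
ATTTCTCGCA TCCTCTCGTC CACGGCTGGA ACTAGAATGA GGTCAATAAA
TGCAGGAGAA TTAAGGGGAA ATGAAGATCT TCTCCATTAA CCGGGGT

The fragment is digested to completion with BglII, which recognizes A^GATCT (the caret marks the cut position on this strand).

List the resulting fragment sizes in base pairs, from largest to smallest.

BglII sites (AGATCT) start at positions 26, 225.
BglII cuts after the first base of each site, so after positions 26, 225.
Linear molecule, 2 cuts → 3 fragments:
  1–26 → 26 bp
  27–225 → 199 bp
  226–247 → 22 bp
Sorted largest to smallest: 199, 26, 22 bp.

199, 26, 22 bp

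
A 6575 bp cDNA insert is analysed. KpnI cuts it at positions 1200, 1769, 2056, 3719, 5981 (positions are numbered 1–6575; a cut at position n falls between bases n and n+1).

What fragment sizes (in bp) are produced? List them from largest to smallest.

Linear molecule, 5 cuts → 6 fragments:
  1200 − 0 = 1200 bp
  1769 − 1200 = 569 bp
  2056 − 1769 = 287 bp
  3719 − 2056 = 1663 bp
  5981 − 3719 = 2262 bp
  6575 − 5981 = 594 bp
Sorted largest to smallest: 2262, 1663, 1200, 594, 569, 287 bp.

2262, 1663, 1200, 594, 569, 287 bp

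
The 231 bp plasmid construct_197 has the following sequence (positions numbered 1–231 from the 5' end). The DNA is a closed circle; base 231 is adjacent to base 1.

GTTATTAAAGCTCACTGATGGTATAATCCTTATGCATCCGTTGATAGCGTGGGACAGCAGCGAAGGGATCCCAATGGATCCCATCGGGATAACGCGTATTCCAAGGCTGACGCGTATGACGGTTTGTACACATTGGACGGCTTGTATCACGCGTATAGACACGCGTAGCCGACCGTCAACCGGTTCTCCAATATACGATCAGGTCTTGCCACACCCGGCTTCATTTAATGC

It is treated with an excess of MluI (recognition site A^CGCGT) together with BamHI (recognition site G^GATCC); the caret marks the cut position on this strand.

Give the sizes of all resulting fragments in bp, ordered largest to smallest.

MluI sites (ACGCGT) start at positions 92, 110, 149, 161.
MluI cuts after the first base of each site, so after positions 92, 110, 149, 161.
BamHI sites (GGATCC) start at positions 66, 76.
BamHI cuts after the first base of each site, so after positions 66, 76.
Combined cut positions: 66, 76, 92, 110, 149, 161.
Circular molecule, 6 cuts → 6 fragments:
  67–76 → 10 bp
  77–92 → 16 bp
  93–110 → 18 bp
  111–149 → 39 bp
  150–161 → 12 bp
  162–231 then 1–66 → 70 + 66 = 136 bp
Sorted largest to smallest: 136, 39, 18, 16, 12, 10 bp.

136, 39, 18, 16, 12, 10 bp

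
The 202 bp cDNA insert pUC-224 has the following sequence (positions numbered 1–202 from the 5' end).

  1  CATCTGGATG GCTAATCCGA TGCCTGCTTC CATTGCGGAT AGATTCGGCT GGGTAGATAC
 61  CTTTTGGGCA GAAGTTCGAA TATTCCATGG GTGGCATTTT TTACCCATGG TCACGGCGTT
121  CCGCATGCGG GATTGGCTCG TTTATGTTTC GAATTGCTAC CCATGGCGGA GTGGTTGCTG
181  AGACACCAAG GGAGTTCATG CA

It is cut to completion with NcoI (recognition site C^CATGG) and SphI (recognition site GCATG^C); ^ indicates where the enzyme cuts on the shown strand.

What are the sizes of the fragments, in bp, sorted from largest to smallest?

NcoI sites (CCATGG) start at positions 85, 105, 161.
NcoI cuts after the first base of each site, so after positions 85, 105, 161.
The SphI site (GCATGC) starts at position 123.
SphI cuts after base 5 of each site (before the last base), so after position 127.
Combined cut positions: 85, 105, 127, 161.
Linear molecule, 4 cuts → 5 fragments:
  1–85 → 85 bp
  86–105 → 20 bp
  106–127 → 22 bp
  128–161 → 34 bp
  162–202 → 41 bp
Sorted largest to smallest: 85, 41, 34, 22, 20 bp.

85, 41, 34, 22, 20 bp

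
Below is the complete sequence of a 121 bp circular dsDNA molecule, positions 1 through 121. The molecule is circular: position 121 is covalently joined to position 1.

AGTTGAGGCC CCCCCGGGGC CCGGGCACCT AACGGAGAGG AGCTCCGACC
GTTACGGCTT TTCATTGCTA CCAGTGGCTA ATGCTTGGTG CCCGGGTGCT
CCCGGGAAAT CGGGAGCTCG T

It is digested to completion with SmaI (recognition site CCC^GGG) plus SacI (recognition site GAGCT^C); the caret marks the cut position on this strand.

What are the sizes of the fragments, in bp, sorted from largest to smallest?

SmaI sites (CCCGGG) start at positions 13, 20, 91, 101.
SmaI cuts after base 3 of each site, so after positions 15, 22, 93, 103.
SacI sites (GAGCTC) start at positions 40, 114.
SacI cuts after base 5 of each site (before the last base), so after positions 44, 118.
Combined cut positions: 15, 22, 44, 93, 103, 118.
Circular molecule, 6 cuts → 6 fragments:
  16–22 → 7 bp
  23–44 → 22 bp
  45–93 → 49 bp
  94–103 → 10 bp
  104–118 → 15 bp
  119–121 then 1–15 → 3 + 15 = 18 bp
Sorted largest to smallest: 49, 22, 18, 15, 10, 7 bp.

49, 22, 18, 15, 10, 7 bp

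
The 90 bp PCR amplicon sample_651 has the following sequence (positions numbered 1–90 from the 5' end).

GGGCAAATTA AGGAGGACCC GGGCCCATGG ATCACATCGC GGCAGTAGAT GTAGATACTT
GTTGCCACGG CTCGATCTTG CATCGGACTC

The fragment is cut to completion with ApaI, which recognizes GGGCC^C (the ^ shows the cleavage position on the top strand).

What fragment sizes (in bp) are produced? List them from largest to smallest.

65, 25 bp

The ApaI site (GGGCCC) starts at position 21.
ApaI cuts after base 5 of each site (before the last base), so after position 25.
Linear molecule, 1 cut → 2 fragments:
  1–25 → 25 bp
  26–90 → 65 bp
Sorted largest to smallest: 65, 25 bp.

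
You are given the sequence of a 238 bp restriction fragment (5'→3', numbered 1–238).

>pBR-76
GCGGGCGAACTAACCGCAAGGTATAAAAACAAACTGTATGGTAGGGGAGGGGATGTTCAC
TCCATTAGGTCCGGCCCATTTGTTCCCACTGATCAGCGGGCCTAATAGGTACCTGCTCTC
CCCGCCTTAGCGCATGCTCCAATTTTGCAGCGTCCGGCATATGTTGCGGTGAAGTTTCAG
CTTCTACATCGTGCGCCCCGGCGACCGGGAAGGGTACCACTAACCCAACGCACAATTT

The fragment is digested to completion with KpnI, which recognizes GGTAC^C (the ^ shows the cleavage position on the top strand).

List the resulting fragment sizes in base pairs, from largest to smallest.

112, 105, 21 bp

KpnI sites (GGTACC) start at positions 108, 213.
KpnI cuts after base 5 of each site (before the last base), so after positions 112, 217.
Linear molecule, 2 cuts → 3 fragments:
  1–112 → 112 bp
  113–217 → 105 bp
  218–238 → 21 bp
Sorted largest to smallest: 112, 105, 21 bp.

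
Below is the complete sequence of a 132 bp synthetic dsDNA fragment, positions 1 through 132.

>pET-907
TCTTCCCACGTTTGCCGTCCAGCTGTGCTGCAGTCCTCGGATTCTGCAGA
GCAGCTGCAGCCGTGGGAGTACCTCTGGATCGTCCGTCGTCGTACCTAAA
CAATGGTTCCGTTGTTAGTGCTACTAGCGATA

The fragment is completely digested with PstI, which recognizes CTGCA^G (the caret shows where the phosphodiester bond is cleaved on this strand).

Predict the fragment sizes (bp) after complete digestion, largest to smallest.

PstI sites (CTGCAG) start at positions 28, 44, 55.
PstI cuts after base 5 of each site (before the last base), so after positions 32, 48, 59.
Linear molecule, 3 cuts → 4 fragments:
  1–32 → 32 bp
  33–48 → 16 bp
  49–59 → 11 bp
  60–132 → 73 bp
Sorted largest to smallest: 73, 32, 16, 11 bp.

73, 32, 16, 11 bp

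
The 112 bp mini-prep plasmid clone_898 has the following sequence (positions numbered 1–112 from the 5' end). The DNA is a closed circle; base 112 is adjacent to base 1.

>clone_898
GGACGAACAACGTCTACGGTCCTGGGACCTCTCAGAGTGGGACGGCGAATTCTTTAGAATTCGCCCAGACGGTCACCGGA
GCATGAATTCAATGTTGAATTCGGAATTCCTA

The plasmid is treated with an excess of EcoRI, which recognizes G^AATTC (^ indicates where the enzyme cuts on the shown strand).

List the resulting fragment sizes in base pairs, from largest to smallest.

55, 28, 12, 10, 7 bp

EcoRI sites (GAATTC) start at positions 47, 57, 85, 97, 104.
EcoRI cuts after the first base of each site, so after positions 47, 57, 85, 97, 104.
Circular molecule, 5 cuts → 5 fragments:
  48–57 → 10 bp
  58–85 → 28 bp
  86–97 → 12 bp
  98–104 → 7 bp
  105–112 then 1–47 → 8 + 47 = 55 bp
Sorted largest to smallest: 55, 28, 12, 10, 7 bp.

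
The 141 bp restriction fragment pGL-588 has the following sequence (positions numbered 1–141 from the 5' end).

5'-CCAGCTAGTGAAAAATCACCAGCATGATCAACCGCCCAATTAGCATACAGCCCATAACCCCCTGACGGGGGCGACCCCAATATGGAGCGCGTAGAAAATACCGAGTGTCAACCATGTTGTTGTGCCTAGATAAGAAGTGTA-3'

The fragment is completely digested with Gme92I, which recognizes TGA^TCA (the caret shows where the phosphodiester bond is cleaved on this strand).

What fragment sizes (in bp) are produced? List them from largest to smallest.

114, 27 bp

The Gme92I site (TGATCA) starts at position 25.
Gme92I cuts after base 3 of each site, so after position 27.
Linear molecule, 1 cut → 2 fragments:
  1–27 → 27 bp
  28–141 → 114 bp
Sorted largest to smallest: 114, 27 bp.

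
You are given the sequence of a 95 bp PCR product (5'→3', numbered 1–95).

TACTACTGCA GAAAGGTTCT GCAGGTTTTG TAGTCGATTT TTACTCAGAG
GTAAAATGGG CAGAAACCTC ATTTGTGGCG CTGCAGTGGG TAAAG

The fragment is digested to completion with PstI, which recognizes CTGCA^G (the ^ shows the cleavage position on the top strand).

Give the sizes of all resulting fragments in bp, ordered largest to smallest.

62, 13, 10, 10 bp

PstI sites (CTGCAG) start at positions 6, 19, 81.
PstI cuts after base 5 of each site (before the last base), so after positions 10, 23, 85.
Linear molecule, 3 cuts → 4 fragments:
  1–10 → 10 bp
  11–23 → 13 bp
  24–85 → 62 bp
  86–95 → 10 bp
Sorted largest to smallest: 62, 13, 10, 10 bp.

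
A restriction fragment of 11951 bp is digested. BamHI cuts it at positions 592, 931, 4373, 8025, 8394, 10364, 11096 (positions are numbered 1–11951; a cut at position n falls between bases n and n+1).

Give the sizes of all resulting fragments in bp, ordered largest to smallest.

3652, 3442, 1970, 855, 732, 592, 369, 339 bp

Linear molecule, 7 cuts → 8 fragments:
  592 − 0 = 592 bp
  931 − 592 = 339 bp
  4373 − 931 = 3442 bp
  8025 − 4373 = 3652 bp
  8394 − 8025 = 369 bp
  10364 − 8394 = 1970 bp
  11096 − 10364 = 732 bp
  11951 − 11096 = 855 bp
Sorted largest to smallest: 3652, 3442, 1970, 855, 732, 592, 369, 339 bp.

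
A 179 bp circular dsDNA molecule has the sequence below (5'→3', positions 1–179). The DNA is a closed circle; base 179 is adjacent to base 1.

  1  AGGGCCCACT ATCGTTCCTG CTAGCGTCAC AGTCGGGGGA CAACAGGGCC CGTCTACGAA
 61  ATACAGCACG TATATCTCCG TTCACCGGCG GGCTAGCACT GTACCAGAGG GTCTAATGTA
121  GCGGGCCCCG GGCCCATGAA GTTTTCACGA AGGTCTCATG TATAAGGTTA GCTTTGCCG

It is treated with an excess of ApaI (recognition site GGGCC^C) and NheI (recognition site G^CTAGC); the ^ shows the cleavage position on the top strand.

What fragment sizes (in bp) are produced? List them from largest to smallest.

51, 42, 35, 30, 14, 7 bp

ApaI sites (GGGCCC) start at positions 2, 46, 123, 130.
ApaI cuts after base 5 of each site (before the last base), so after positions 6, 50, 127, 134.
NheI sites (GCTAGC) start at positions 20, 92.
NheI cuts after the first base of each site, so after positions 20, 92.
Combined cut positions: 6, 20, 50, 92, 127, 134.
Circular molecule, 6 cuts → 6 fragments:
  7–20 → 14 bp
  21–50 → 30 bp
  51–92 → 42 bp
  93–127 → 35 bp
  128–134 → 7 bp
  135–179 then 1–6 → 45 + 6 = 51 bp
Sorted largest to smallest: 51, 42, 35, 30, 14, 7 bp.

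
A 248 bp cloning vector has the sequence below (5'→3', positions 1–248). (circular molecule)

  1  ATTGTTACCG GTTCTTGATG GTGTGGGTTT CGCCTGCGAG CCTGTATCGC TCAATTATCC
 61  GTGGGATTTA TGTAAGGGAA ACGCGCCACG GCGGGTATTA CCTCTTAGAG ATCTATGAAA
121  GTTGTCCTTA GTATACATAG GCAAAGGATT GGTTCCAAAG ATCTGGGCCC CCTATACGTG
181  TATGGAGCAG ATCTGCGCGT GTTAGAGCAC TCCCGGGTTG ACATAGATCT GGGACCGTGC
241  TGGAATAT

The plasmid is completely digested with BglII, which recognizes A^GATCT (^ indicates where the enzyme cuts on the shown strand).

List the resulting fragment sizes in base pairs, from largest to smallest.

132, 50, 36, 30 bp

BglII sites (AGATCT) start at positions 109, 159, 189, 225.
BglII cuts after the first base of each site, so after positions 109, 159, 189, 225.
Circular molecule, 4 cuts → 4 fragments:
  110–159 → 50 bp
  160–189 → 30 bp
  190–225 → 36 bp
  226–248 then 1–109 → 23 + 109 = 132 bp
Sorted largest to smallest: 132, 50, 36, 30 bp.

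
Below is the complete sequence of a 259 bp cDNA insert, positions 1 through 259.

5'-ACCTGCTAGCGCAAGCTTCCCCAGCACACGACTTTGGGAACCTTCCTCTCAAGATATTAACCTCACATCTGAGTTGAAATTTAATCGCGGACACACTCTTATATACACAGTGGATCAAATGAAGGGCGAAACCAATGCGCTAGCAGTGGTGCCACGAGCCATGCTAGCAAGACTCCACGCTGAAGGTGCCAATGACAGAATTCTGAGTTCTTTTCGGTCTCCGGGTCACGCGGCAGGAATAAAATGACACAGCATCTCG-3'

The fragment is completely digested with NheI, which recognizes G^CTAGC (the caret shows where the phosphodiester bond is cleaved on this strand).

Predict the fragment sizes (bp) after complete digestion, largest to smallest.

134, 96, 24, 5 bp

NheI sites (GCTAGC) start at positions 5, 139, 163.
NheI cuts after the first base of each site, so after positions 5, 139, 163.
Linear molecule, 3 cuts → 4 fragments:
  1–5 → 5 bp
  6–139 → 134 bp
  140–163 → 24 bp
  164–259 → 96 bp
Sorted largest to smallest: 134, 96, 24, 5 bp.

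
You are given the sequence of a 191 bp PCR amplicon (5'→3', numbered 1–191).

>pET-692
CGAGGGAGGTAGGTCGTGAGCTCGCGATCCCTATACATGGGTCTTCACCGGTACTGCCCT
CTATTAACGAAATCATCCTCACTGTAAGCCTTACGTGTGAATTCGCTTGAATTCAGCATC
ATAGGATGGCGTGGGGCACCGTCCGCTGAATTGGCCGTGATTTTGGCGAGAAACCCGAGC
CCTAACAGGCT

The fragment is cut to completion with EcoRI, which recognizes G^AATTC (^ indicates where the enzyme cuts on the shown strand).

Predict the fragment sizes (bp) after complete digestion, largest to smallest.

EcoRI sites (GAATTC) start at positions 99, 109.
EcoRI cuts after the first base of each site, so after positions 99, 109.
Linear molecule, 2 cuts → 3 fragments:
  1–99 → 99 bp
  100–109 → 10 bp
  110–191 → 82 bp
Sorted largest to smallest: 99, 82, 10 bp.

99, 82, 10 bp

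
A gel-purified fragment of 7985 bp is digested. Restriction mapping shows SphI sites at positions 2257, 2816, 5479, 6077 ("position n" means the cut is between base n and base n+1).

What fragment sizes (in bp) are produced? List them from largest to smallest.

2663, 2257, 1908, 598, 559 bp

Linear molecule, 4 cuts → 5 fragments:
  2257 − 0 = 2257 bp
  2816 − 2257 = 559 bp
  5479 − 2816 = 2663 bp
  6077 − 5479 = 598 bp
  7985 − 6077 = 1908 bp
Sorted largest to smallest: 2663, 2257, 1908, 598, 559 bp.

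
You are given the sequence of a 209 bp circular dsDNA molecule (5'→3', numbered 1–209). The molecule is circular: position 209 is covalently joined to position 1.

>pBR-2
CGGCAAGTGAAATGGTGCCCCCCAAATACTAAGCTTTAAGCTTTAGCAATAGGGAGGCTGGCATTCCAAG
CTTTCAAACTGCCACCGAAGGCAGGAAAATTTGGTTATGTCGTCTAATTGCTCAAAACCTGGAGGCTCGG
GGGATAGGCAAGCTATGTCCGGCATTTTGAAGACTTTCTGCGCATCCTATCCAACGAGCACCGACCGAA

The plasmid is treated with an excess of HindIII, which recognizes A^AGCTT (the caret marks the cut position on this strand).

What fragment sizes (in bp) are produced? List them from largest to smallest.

HindIII sites (AAGCTT) start at positions 31, 38, 68.
HindIII cuts after the first base of each site, so after positions 31, 38, 68.
Circular molecule, 3 cuts → 3 fragments:
  32–38 → 7 bp
  39–68 → 30 bp
  69–209 then 1–31 → 141 + 31 = 172 bp
Sorted largest to smallest: 172, 30, 7 bp.

172, 30, 7 bp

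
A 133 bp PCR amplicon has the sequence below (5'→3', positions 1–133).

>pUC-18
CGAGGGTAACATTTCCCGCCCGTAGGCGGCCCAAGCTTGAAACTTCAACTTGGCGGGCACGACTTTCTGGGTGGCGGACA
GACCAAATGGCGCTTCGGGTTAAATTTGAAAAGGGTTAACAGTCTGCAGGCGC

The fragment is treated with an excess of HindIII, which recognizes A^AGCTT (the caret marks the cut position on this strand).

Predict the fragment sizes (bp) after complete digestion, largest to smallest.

The HindIII site (AAGCTT) starts at position 33.
HindIII cuts after the first base of each site, so after position 33.
Linear molecule, 1 cut → 2 fragments:
  1–33 → 33 bp
  34–133 → 100 bp
Sorted largest to smallest: 100, 33 bp.

100, 33 bp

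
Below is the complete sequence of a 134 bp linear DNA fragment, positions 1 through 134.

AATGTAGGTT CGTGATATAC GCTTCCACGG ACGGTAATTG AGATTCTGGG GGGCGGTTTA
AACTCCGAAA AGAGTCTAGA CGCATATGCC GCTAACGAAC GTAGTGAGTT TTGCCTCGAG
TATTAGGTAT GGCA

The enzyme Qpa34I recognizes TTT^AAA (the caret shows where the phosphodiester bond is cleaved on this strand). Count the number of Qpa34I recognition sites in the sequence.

1

TTTAAA occurs starting at position 57.
Qpa34I cuts at 1 site.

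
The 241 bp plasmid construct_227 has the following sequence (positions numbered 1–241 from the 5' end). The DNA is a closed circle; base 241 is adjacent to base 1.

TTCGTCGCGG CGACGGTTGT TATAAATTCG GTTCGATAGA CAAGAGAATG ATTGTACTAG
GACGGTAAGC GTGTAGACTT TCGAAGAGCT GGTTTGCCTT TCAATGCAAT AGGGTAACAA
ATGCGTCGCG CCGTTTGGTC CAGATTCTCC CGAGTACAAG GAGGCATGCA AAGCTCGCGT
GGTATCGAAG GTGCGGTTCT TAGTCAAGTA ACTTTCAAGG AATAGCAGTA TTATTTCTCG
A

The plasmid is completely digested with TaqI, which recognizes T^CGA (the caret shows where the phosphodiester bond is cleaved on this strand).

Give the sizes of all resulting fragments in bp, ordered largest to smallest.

104, 53, 48, 36 bp

TaqI sites (TCGA) start at positions 33, 81, 185, 238.
TaqI cuts after the first base of each site, so after positions 33, 81, 185, 238.
Circular molecule, 4 cuts → 4 fragments:
  34–81 → 48 bp
  82–185 → 104 bp
  186–238 → 53 bp
  239–241 then 1–33 → 3 + 33 = 36 bp
Sorted largest to smallest: 104, 53, 48, 36 bp.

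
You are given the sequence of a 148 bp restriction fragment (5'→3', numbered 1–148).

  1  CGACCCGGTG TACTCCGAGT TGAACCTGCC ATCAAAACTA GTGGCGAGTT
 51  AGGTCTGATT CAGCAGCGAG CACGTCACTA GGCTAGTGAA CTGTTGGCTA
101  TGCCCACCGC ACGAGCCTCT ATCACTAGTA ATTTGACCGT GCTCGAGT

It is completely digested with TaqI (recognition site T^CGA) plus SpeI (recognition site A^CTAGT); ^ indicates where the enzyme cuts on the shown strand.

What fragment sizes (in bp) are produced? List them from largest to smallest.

The TaqI site (TCGA) starts at position 143.
TaqI cuts after the first base of each site, so after position 143.
SpeI sites (ACTAGT) start at positions 37, 124.
SpeI cuts after the first base of each site, so after positions 37, 124.
Combined cut positions: 37, 124, 143.
Linear molecule, 3 cuts → 4 fragments:
  1–37 → 37 bp
  38–124 → 87 bp
  125–143 → 19 bp
  144–148 → 5 bp
Sorted largest to smallest: 87, 37, 19, 5 bp.

87, 37, 19, 5 bp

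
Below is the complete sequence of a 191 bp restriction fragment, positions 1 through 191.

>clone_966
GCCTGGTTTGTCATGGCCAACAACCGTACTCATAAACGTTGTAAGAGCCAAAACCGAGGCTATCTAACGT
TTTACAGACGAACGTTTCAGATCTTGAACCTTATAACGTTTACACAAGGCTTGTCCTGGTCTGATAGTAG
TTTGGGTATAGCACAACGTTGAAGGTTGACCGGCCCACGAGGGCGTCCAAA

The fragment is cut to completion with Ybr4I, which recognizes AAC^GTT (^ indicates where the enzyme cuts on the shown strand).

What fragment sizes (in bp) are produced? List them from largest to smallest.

Ybr4I sites (AACGTT) start at positions 35, 66, 81, 105, 155.
Ybr4I cuts after base 3 of each site, so after positions 37, 68, 83, 107, 157.
Linear molecule, 5 cuts → 6 fragments:
  1–37 → 37 bp
  38–68 → 31 bp
  69–83 → 15 bp
  84–107 → 24 bp
  108–157 → 50 bp
  158–191 → 34 bp
Sorted largest to smallest: 50, 37, 34, 31, 24, 15 bp.

50, 37, 34, 31, 24, 15 bp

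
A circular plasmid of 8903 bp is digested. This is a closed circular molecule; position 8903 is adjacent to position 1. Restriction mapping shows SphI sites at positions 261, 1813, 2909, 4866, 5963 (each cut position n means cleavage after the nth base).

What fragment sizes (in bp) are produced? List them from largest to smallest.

Circular molecule, 5 cuts → 5 fragments:
  1813 − 261 = 1552 bp
  2909 − 1813 = 1096 bp
  4866 − 2909 = 1957 bp
  5963 − 4866 = 1097 bp
  wrap: 8903 − 5963 + 261 = 3201 bp
Sorted largest to smallest: 3201, 1957, 1552, 1097, 1096 bp.

3201, 1957, 1552, 1097, 1096 bp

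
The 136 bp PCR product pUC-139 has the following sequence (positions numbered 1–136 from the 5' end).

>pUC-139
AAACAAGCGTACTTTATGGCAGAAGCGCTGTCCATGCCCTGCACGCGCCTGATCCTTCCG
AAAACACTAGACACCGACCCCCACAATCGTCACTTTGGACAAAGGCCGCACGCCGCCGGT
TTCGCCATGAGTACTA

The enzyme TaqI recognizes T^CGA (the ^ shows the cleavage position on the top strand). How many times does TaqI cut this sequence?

0

No occurrence of TCGA is present in the sequence.
TaqI does not cut: 0 sites.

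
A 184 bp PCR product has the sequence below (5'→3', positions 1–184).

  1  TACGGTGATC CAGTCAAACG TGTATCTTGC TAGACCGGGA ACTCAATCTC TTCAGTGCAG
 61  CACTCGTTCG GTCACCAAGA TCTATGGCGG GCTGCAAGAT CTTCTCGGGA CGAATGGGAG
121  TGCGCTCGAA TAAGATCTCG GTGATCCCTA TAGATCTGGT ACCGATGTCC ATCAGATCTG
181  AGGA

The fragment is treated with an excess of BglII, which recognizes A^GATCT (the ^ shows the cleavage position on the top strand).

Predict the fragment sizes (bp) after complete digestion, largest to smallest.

78, 36, 22, 19, 19, 10 bp

BglII sites (AGATCT) start at positions 78, 97, 133, 152, 174.
BglII cuts after the first base of each site, so after positions 78, 97, 133, 152, 174.
Linear molecule, 5 cuts → 6 fragments:
  1–78 → 78 bp
  79–97 → 19 bp
  98–133 → 36 bp
  134–152 → 19 bp
  153–174 → 22 bp
  175–184 → 10 bp
Sorted largest to smallest: 78, 36, 22, 19, 19, 10 bp.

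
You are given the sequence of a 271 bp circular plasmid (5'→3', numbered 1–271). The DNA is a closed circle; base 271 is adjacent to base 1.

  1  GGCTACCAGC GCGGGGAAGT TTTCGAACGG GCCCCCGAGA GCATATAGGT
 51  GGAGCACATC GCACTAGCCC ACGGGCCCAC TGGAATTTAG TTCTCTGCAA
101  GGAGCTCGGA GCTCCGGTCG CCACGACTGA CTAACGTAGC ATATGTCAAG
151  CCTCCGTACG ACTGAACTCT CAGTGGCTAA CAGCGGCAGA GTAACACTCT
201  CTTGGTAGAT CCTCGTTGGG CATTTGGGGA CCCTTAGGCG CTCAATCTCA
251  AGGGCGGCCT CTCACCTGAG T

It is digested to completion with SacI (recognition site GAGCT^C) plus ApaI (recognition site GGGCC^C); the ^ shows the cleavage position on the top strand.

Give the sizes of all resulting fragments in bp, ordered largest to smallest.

SacI sites (GAGCTC) start at positions 102, 109.
SacI cuts after base 5 of each site (before the last base), so after positions 106, 113.
ApaI sites (GGGCCC) start at positions 29, 73.
ApaI cuts after base 5 of each site (before the last base), so after positions 33, 77.
Combined cut positions: 33, 77, 106, 113.
Circular molecule, 4 cuts → 4 fragments:
  34–77 → 44 bp
  78–106 → 29 bp
  107–113 → 7 bp
  114–271 then 1–33 → 158 + 33 = 191 bp
Sorted largest to smallest: 191, 44, 29, 7 bp.

191, 44, 29, 7 bp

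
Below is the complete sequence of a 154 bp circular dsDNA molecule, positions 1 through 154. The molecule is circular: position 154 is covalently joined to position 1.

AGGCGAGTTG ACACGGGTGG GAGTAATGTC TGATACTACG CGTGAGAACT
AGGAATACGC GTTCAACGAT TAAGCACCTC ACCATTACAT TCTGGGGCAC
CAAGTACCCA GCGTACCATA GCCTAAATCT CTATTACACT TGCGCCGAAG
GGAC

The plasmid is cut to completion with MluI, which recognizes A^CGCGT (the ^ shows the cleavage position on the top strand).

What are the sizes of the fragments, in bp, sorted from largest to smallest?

135, 19 bp

MluI sites (ACGCGT) start at positions 38, 57.
MluI cuts after the first base of each site, so after positions 38, 57.
Circular molecule, 2 cuts → 2 fragments:
  39–57 → 19 bp
  58–154 then 1–38 → 97 + 38 = 135 bp
Sorted largest to smallest: 135, 19 bp.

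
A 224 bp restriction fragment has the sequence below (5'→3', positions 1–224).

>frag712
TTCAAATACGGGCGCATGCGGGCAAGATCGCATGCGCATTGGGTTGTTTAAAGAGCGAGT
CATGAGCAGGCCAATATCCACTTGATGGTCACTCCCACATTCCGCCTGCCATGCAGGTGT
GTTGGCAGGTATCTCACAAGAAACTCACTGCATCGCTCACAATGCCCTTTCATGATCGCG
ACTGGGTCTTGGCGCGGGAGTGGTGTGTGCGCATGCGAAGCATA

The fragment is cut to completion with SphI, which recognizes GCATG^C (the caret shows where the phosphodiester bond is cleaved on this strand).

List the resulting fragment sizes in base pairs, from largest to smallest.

181, 18, 16, 9 bp

SphI sites (GCATGC) start at positions 14, 30, 211.
SphI cuts after base 5 of each site (before the last base), so after positions 18, 34, 215.
Linear molecule, 3 cuts → 4 fragments:
  1–18 → 18 bp
  19–34 → 16 bp
  35–215 → 181 bp
  216–224 → 9 bp
Sorted largest to smallest: 181, 18, 16, 9 bp.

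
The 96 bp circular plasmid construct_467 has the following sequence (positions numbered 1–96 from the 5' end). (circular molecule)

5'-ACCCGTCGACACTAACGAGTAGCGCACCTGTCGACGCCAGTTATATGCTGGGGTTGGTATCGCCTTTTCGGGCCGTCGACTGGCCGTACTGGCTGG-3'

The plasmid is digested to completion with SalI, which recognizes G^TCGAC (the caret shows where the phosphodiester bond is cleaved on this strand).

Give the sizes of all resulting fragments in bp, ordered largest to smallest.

SalI sites (GTCGAC) start at positions 5, 30, 75.
SalI cuts after the first base of each site, so after positions 5, 30, 75.
Circular molecule, 3 cuts → 3 fragments:
  6–30 → 25 bp
  31–75 → 45 bp
  76–96 then 1–5 → 21 + 5 = 26 bp
Sorted largest to smallest: 45, 26, 25 bp.

45, 26, 25 bp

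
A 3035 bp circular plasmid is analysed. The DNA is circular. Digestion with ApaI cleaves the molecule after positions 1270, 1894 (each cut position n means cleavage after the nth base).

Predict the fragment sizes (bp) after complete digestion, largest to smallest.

2411, 624 bp

Circular molecule, 2 cuts → 2 fragments:
  1894 − 1270 = 624 bp
  wrap: 3035 − 1894 + 1270 = 2411 bp
Sorted largest to smallest: 2411, 624 bp.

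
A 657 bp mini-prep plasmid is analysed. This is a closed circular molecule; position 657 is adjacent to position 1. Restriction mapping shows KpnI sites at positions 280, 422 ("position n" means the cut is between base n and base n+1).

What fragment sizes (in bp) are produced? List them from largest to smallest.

Circular molecule, 2 cuts → 2 fragments:
  422 − 280 = 142 bp
  wrap: 657 − 422 + 280 = 515 bp
Sorted largest to smallest: 515, 142 bp.

515, 142 bp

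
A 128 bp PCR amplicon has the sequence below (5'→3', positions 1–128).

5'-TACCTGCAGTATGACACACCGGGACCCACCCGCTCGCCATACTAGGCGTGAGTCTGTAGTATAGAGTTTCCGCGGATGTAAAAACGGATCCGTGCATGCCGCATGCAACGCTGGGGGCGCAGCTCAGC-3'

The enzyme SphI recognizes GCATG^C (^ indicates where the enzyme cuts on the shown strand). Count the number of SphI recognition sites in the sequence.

2

GCATGC occurs starting at positions 94, 101.
SphI cuts at 2 sites.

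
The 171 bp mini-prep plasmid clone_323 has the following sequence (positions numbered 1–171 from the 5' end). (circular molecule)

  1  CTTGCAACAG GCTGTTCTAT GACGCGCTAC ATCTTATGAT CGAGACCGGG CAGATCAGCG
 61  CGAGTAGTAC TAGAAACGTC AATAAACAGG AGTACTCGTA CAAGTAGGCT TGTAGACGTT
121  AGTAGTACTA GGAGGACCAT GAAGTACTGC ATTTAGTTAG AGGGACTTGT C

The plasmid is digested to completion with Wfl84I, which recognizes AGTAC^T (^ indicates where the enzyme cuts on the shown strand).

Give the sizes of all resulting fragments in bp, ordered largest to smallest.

Wfl84I sites (AGTACT) start at positions 66, 91, 124, 143.
Wfl84I cuts after base 5 of each site (before the last base), so after positions 70, 95, 128, 147.
Circular molecule, 4 cuts → 4 fragments:
  71–95 → 25 bp
  96–128 → 33 bp
  129–147 → 19 bp
  148–171 then 1–70 → 24 + 70 = 94 bp
Sorted largest to smallest: 94, 33, 25, 19 bp.

94, 33, 25, 19 bp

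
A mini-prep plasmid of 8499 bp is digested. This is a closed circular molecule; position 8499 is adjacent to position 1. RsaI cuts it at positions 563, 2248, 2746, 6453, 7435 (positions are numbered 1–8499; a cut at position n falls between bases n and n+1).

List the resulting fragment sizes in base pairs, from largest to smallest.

3707, 1685, 1627, 982, 498 bp

Circular molecule, 5 cuts → 5 fragments:
  2248 − 563 = 1685 bp
  2746 − 2248 = 498 bp
  6453 − 2746 = 3707 bp
  7435 − 6453 = 982 bp
  wrap: 8499 − 7435 + 563 = 1627 bp
Sorted largest to smallest: 3707, 1685, 1627, 982, 498 bp.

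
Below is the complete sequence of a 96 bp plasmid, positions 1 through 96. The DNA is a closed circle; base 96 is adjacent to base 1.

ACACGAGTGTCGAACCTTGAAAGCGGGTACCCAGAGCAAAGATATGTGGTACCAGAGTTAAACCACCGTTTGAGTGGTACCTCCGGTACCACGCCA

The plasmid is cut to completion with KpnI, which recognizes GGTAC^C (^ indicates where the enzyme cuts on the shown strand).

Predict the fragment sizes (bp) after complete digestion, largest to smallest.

37, 28, 22, 9 bp

KpnI sites (GGTACC) start at positions 26, 48, 76, 85.
KpnI cuts after base 5 of each site (before the last base), so after positions 30, 52, 80, 89.
Circular molecule, 4 cuts → 4 fragments:
  31–52 → 22 bp
  53–80 → 28 bp
  81–89 → 9 bp
  90–96 then 1–30 → 7 + 30 = 37 bp
Sorted largest to smallest: 37, 28, 22, 9 bp.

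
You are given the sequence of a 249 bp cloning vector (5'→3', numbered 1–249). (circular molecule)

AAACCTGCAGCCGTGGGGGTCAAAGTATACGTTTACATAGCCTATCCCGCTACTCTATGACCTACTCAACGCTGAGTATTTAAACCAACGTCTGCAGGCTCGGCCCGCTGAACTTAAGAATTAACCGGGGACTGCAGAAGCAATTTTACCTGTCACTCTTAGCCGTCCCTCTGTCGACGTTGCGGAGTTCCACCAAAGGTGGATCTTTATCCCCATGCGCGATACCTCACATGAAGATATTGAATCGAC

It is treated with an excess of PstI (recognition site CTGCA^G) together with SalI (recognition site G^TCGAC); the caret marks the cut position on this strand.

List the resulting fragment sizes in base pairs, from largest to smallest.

87, 85, 40, 37 bp

PstI sites (CTGCAG) start at positions 5, 92, 132.
PstI cuts after base 5 of each site (before the last base), so after positions 9, 96, 136.
The SalI site (GTCGAC) starts at position 173.
SalI cuts after the first base of each site, so after position 173.
Combined cut positions: 9, 96, 136, 173.
Circular molecule, 4 cuts → 4 fragments:
  10–96 → 87 bp
  97–136 → 40 bp
  137–173 → 37 bp
  174–249 then 1–9 → 76 + 9 = 85 bp
Sorted largest to smallest: 87, 85, 40, 37 bp.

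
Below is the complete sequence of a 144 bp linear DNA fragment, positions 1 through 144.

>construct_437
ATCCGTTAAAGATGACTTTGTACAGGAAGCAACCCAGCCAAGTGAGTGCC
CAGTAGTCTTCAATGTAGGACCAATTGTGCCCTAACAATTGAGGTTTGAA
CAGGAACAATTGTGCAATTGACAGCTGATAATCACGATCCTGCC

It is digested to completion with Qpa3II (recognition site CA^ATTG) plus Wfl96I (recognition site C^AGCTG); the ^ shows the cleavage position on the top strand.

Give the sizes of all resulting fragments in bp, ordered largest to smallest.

73, 22, 21, 14, 8, 6 bp

Qpa3II sites (CAATTG) start at positions 72, 86, 107, 115.
Qpa3II cuts after base 2 of each site, so after positions 73, 87, 108, 116.
The Wfl96I site (CAGCTG) starts at position 122.
Wfl96I cuts after the first base of each site, so after position 122.
Combined cut positions: 73, 87, 108, 116, 122.
Linear molecule, 5 cuts → 6 fragments:
  1–73 → 73 bp
  74–87 → 14 bp
  88–108 → 21 bp
  109–116 → 8 bp
  117–122 → 6 bp
  123–144 → 22 bp
Sorted largest to smallest: 73, 22, 21, 14, 8, 6 bp.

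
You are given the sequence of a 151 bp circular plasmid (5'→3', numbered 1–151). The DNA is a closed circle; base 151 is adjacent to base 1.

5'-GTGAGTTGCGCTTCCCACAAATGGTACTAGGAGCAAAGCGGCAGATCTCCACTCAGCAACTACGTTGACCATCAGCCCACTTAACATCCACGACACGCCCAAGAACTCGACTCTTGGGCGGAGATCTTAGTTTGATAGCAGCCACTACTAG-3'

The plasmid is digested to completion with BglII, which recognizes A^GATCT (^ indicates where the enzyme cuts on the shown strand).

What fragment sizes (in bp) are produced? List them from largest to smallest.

79, 72 bp

BglII sites (AGATCT) start at positions 43, 122.
BglII cuts after the first base of each site, so after positions 43, 122.
Circular molecule, 2 cuts → 2 fragments:
  44–122 → 79 bp
  123–151 then 1–43 → 29 + 43 = 72 bp
Sorted largest to smallest: 79, 72 bp.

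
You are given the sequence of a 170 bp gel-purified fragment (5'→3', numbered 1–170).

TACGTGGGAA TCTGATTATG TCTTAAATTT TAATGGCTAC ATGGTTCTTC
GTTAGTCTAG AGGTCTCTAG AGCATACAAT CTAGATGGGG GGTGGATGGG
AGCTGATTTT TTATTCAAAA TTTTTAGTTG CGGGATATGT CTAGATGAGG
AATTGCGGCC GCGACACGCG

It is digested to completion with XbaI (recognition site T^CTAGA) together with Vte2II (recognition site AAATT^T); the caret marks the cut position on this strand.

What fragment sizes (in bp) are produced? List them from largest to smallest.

XbaI sites (TCTAGA) start at positions 56, 66, 80, 140.
XbaI cuts after the first base of each site, so after positions 56, 66, 80, 140.
Vte2II sites (AAATTT) start at positions 25, 118.
Vte2II cuts after base 5 of each site (before the last base), so after positions 29, 122.
Combined cut positions: 29, 56, 66, 80, 122, 140.
Linear molecule, 6 cuts → 7 fragments:
  1–29 → 29 bp
  30–56 → 27 bp
  57–66 → 10 bp
  67–80 → 14 bp
  81–122 → 42 bp
  123–140 → 18 bp
  141–170 → 30 bp
Sorted largest to smallest: 42, 30, 29, 27, 18, 14, 10 bp.

42, 30, 29, 27, 18, 14, 10 bp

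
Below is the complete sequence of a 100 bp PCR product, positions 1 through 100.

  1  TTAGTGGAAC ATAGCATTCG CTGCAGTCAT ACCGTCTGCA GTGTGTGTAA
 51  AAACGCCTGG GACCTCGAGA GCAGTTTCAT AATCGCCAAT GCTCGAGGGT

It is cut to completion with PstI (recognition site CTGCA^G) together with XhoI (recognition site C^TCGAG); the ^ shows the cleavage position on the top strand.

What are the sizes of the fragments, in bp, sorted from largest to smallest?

PstI sites (CTGCAG) start at positions 21, 36.
PstI cuts after base 5 of each site (before the last base), so after positions 25, 40.
XhoI sites (CTCGAG) start at positions 64, 92.
XhoI cuts after the first base of each site, so after positions 64, 92.
Combined cut positions: 25, 40, 64, 92.
Linear molecule, 4 cuts → 5 fragments:
  1–25 → 25 bp
  26–40 → 15 bp
  41–64 → 24 bp
  65–92 → 28 bp
  93–100 → 8 bp
Sorted largest to smallest: 28, 25, 24, 15, 8 bp.

28, 25, 24, 15, 8 bp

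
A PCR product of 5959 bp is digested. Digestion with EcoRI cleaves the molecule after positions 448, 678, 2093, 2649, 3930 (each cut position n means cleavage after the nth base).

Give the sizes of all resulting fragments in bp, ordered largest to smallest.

2029, 1415, 1281, 556, 448, 230 bp

Linear molecule, 5 cuts → 6 fragments:
  448 − 0 = 448 bp
  678 − 448 = 230 bp
  2093 − 678 = 1415 bp
  2649 − 2093 = 556 bp
  3930 − 2649 = 1281 bp
  5959 − 3930 = 2029 bp
Sorted largest to smallest: 2029, 1415, 1281, 556, 448, 230 bp.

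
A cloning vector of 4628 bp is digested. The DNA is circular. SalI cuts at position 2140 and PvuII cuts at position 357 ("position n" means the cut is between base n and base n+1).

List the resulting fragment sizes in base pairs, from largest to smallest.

2845, 1783 bp

Combined cut positions (sorted): 357, 2140.
Circular molecule, 2 cuts → 2 fragments:
  2140 − 357 = 1783 bp
  wrap: 4628 − 2140 + 357 = 2845 bp
Sorted largest to smallest: 2845, 1783 bp.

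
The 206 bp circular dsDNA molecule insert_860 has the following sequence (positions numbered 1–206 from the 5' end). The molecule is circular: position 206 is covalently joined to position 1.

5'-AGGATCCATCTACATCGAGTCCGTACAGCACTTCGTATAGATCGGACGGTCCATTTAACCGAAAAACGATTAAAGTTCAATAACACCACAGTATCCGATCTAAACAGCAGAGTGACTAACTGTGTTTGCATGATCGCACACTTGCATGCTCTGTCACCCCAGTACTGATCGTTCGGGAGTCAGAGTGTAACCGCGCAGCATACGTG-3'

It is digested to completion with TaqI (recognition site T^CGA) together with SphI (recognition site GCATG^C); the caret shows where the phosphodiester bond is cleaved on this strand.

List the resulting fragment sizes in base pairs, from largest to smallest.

133, 73 bp

The TaqI site (TCGA) starts at position 15.
TaqI cuts after the first base of each site, so after position 15.
The SphI site (GCATGC) starts at position 144.
SphI cuts after base 5 of each site (before the last base), so after position 148.
Combined cut positions: 15, 148.
Circular molecule, 2 cuts → 2 fragments:
  16–148 → 133 bp
  149–206 then 1–15 → 58 + 15 = 73 bp
Sorted largest to smallest: 133, 73 bp.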